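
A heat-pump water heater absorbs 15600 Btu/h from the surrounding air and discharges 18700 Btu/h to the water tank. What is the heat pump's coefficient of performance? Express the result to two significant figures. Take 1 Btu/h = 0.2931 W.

The first law gives Q̇_H = Q̇_C + Ẇ, so the three rates are Q̇_C = 15600, Q̇_H = 18700, Ẇ = 3100 Btu/h.
COP_HP = Q̇_H/Ẇ = 18700/3100 = 6.032.

6.0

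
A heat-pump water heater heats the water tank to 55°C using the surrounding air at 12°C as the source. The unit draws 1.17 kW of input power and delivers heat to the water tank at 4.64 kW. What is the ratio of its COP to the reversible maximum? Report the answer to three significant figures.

0.520

COP_actual = Q̇_H/Ẇ = 4.640/1.170 = 3.966.
In absolute terms T_C = 285.15 K and T_H = 328.15 K, so ΔT = 43.00 K.
COP_Carnot = T_H/ΔT = 328.15/43.00 = 7.631.
η_II = COP_actual/COP_Carnot = 3.966/7.631 = 0.5197.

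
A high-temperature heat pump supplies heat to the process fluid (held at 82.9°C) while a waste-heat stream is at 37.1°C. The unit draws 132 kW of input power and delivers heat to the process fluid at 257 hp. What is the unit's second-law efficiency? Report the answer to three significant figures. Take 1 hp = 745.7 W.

0.187

Converting, Q̇_H = 257.0 hp = 191.6 kW, so COP_actual = Q̇_H/Ẇ = 191.6/132.0 = 1.452.
In absolute terms T_C = 310.25 K and T_H = 356.05 K, so ΔT = 45.80 K.
COP_Carnot = T_H/ΔT = 356.05/45.80 = 7.774.
η_II = COP_actual/COP_Carnot = 1.452/7.774 = 0.1868.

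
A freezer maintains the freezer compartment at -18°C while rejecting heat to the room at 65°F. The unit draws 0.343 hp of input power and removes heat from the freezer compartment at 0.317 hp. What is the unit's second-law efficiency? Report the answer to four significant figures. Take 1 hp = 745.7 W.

COP_actual = Q̇_C/Ẇ = 0.3170/0.3430 = 0.9242.
In absolute terms T_C = 255.15 K and T_H = 291.48 K, so ΔT = 36.33 K.
COP_Carnot = T_C/ΔT = 255.15/36.33 = 7.022.
η_II = COP_actual/COP_Carnot = 0.9242/7.022 = 0.1316.

0.1316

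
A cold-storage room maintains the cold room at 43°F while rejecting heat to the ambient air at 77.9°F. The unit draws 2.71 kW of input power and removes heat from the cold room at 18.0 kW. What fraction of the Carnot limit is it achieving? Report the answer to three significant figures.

0.461

COP_actual = Q̇_C/Ẇ = 18.00/2.710 = 6.642.
In absolute terms T_C = 279.26 K and T_H = 298.65 K, so ΔT = 19.39 K.
COP_Carnot = T_C/ΔT = 279.26/19.39 = 14.40.
η_II = COP_actual/COP_Carnot = 6.642/14.40 = 0.4612.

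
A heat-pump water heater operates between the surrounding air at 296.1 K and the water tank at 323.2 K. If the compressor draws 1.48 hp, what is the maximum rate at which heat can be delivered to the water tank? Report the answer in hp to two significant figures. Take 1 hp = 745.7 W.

The reservoir spacing is ΔT = 323.2 − 296.1 = 27.10 K.
COP_Carnot = T_H/ΔT = 323.20/27.10 = 11.93.
Q̇_max = COP_Carnot × Ẇ = 11.93 × 1.480 hp = 17.65 hp.

18 hp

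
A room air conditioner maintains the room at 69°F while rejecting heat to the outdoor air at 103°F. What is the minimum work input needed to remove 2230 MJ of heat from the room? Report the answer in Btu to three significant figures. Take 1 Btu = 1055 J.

In absolute terms T_C = 293.71 K and T_H = 312.59 K, so ΔT = 18.89 K.
The reversible limit is COP_R = T_C/ΔT = 15.55, so W_min = Q_C/COP = Q_C·ΔT/T_C.
W_min = 2230 × 18.89/293.71 = 143.4 MJ = 135900 Btu.

136000 Btu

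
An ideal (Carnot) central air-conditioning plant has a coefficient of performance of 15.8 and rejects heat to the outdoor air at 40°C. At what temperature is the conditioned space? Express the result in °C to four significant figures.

21.36 °C

For a Carnot refrigerator COP_R = T_C/(T_H − T_C), so T_C = COP·T_H/(1 + COP).
With T_H = 313.15 K, T_C = 15.8 × 313.15/16.80 = 294.51 K.
Converting, 294.51 K = 21.36°C.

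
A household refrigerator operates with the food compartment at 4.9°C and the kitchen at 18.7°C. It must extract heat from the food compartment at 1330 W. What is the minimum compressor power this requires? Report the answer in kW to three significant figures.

In absolute terms T_C = 278.05 K and T_H = 291.85 K, so ΔT = 13.80 K.
COP_Carnot = T_C/ΔT = 278.05/13.80 = 20.15.
Ẇ_min = Q̇/COP_Carnot = 1330/20.15 = 66.01 W = 0.06601 kW.

0.0660 kW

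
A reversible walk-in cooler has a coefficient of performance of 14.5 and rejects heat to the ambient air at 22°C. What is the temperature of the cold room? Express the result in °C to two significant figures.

3.0 °C

For a Carnot refrigerator COP_R = T_C/(T_H − T_C), so T_C = COP·T_H/(1 + COP).
With T_H = 295.15 K, T_C = 14.5 × 295.15/15.50 = 276.11 K.
Converting, 276.11 K = 2.96°C.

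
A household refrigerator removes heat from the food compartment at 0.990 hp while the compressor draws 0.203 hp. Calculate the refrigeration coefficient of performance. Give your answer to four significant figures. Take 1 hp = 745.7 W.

4.877

The first law gives Q̇_H = Q̇_C + Ẇ, so the three rates are Q̇_C = 0.9900, Q̇_H = 1.193, Ẇ = 0.2030 hp.
COP_R = Q̇_C/Ẇ = 0.9900/0.2030 = 4.877.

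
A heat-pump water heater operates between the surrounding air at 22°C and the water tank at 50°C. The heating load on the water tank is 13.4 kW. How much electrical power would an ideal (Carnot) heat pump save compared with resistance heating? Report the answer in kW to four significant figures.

In absolute terms T_C = 295.15 K and T_H = 323.15 K, so ΔT = 28.00 K.
COP_Carnot = T_H/ΔT = 323.15/28.00 = 11.54.
Resistance heating needs Ẇ_res = Q̇_H = 13.40 kW; the reversible heat pump needs only Ẇ_hp = Q̇_H/COP = 1.161 kW.
Saving = 13.40 − 1.161 = 12.24 kW.

12.24 kW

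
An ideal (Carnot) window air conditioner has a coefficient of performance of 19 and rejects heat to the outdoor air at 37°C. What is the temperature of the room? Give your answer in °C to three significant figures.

For a Carnot refrigerator COP_R = T_C/(T_H − T_C), so T_C = COP·T_H/(1 + COP).
With T_H = 310.15 K, T_C = 19 × 310.15/20.00 = 294.64 K.
Converting, 294.64 K = 21.49°C.

21.5 °C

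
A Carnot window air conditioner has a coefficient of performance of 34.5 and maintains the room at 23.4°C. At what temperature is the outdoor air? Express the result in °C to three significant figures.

32.0 °C

COP_R = T_C/(T_H − T_C) gives T_H − T_C = T_C/COP.
With T_C = 296.55 K, T_H = 296.55 × (1 + 1/34.5) = 305.15 K.
Converting, 305.15 K = 32.00°C.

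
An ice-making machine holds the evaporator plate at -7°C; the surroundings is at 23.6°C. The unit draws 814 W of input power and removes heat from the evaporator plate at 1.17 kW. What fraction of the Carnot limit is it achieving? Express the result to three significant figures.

0.165

Converting, Q̇_C = 1.170 kW = 1170 W, so COP_actual = Q̇_C/Ẇ = 1170/814.0 = 1.437.
In absolute terms T_C = 266.15 K and T_H = 296.75 K, so ΔT = 30.60 K.
COP_Carnot = T_C/ΔT = 266.15/30.60 = 8.698.
η_II = COP_actual/COP_Carnot = 1.437/8.698 = 0.1653.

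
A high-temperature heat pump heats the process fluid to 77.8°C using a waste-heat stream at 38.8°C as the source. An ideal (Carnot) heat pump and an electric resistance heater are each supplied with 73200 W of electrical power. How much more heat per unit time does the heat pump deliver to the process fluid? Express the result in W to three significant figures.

In absolute terms T_C = 311.95 K and T_H = 350.95 K, so ΔT = 39.00 K.
COP_Carnot = T_H/ΔT = 350.95/39.00 = 8.999.
The heat pump delivers Q̇_H = COP × Ẇ = 658700 W; the resistance heater delivers Ẇ = 73200 W.
Extra = (COP − 1)·Ẇ = 585500 W.

586000 W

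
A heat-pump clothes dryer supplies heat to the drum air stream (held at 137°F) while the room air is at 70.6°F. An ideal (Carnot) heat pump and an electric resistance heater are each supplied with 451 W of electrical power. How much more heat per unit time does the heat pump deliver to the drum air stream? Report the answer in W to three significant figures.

In absolute terms T_C = 294.59 K and T_H = 331.48 K, so ΔT = 36.89 K.
COP_Carnot = T_H/ΔT = 331.48/36.89 = 8.986.
The heat pump delivers Q̇_H = COP × Ẇ = 4053 W; the resistance heater delivers Ẇ = 451.0 W.
Extra = (COP − 1)·Ẇ = 3602 W.

3600 W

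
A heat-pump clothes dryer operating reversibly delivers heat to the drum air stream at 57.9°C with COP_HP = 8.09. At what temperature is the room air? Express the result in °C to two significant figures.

17 °C

COP_HP = T_H/(T_H − T_C) gives T_H − T_C = T_H/COP.
With T_H = 331.05 K, T_C = 331.05 × (1 − 1/8.09) = 290.13 K.
Converting, 290.13 K = 16.98°C.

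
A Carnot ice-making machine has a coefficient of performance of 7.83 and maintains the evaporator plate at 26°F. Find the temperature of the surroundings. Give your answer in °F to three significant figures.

88.0 °F

COP_R = T_C/(T_H − T_C) gives T_H − T_C = T_C/COP.
With T_C = 269.82 K, T_H = 269.82 × (1 + 1/7.83) = 304.28 K.
Converting, 304.28 K = 88.03°F.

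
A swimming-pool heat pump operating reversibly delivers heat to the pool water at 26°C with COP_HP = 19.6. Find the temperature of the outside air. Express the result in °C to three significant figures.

10.7 °C

COP_HP = T_H/(T_H − T_C) gives T_H − T_C = T_H/COP.
With T_H = 299.15 K, T_C = 299.15 × (1 − 1/19.6) = 283.89 K.
Converting, 283.89 K = 10.74°C.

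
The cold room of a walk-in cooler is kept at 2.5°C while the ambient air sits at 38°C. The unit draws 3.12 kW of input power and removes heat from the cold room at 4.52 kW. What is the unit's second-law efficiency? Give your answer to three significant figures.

COP_actual = Q̇_C/Ẇ = 4.520/3.120 = 1.449.
In absolute terms T_C = 275.65 K and T_H = 311.15 K, so ΔT = 35.50 K.
COP_Carnot = T_C/ΔT = 275.65/35.50 = 7.765.
η_II = COP_actual/COP_Carnot = 1.449/7.765 = 0.1866.

0.187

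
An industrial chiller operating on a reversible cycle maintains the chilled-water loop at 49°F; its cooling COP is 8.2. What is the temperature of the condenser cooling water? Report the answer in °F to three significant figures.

COP_R = T_C/(T_H − T_C) gives T_H − T_C = T_C/COP.
With T_C = 282.59 K, T_H = 282.59 × (1 + 1/8.2) = 317.06 K.
Converting, 317.06 K = 111.03°F.

111 °F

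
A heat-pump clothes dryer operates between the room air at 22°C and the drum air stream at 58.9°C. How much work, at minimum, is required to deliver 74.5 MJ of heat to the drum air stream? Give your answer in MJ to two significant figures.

8.3 MJ

In absolute terms T_C = 295.15 K and T_H = 332.05 K, so ΔT = 36.90 K.
The reversible limit is COP_HP = T_H/ΔT = 8.999, so W_min = Q_H/COP = Q_H·ΔT/T_H.
W_min = 74.50 × 36.90/332.05 = 8.279 MJ.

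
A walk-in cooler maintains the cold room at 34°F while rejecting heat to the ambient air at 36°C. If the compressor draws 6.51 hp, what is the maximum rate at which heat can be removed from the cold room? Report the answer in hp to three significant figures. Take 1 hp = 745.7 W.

51.2 hp

In absolute terms T_C = 274.26 K and T_H = 309.15 K, so ΔT = 34.89 K.
COP_Carnot = T_C/ΔT = 274.26/34.89 = 7.861.
Q̇_max = COP_Carnot × Ẇ = 7.861 × 6.510 hp = 51.18 hp.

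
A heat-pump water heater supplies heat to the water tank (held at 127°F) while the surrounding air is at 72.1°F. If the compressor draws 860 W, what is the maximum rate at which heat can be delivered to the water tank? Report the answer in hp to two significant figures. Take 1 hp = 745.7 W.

12 hp

In absolute terms T_C = 295.43 K and T_H = 325.93 K, so ΔT = 30.50 K.
COP_Carnot = T_H/ΔT = 325.93/30.50 = 10.69.
Q̇_max = COP_Carnot × Ẇ = 10.69 × 860.0 W = 9190 W = 12.32 hp.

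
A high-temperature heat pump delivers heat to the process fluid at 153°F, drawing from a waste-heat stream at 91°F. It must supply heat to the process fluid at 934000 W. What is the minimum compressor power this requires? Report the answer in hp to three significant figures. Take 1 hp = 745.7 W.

In absolute terms T_C = 305.93 K and T_H = 340.37 K, so ΔT = 34.44 K.
COP_Carnot = T_H/ΔT = 340.37/34.44 = 9.882.
Ẇ_min = Q̇/COP_Carnot = 934000/9.882 = 94520 W = 126.7 hp.

127 hp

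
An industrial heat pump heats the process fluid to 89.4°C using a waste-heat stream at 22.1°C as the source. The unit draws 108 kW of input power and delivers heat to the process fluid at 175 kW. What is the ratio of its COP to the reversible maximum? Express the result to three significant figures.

COP_actual = Q̇_H/Ẇ = 175.0/108.0 = 1.620.
In absolute terms T_C = 295.25 K and T_H = 362.55 K, so ΔT = 67.30 K.
COP_Carnot = T_H/ΔT = 362.55/67.30 = 5.387.
η_II = COP_actual/COP_Carnot = 1.620/5.387 = 0.3008.

0.301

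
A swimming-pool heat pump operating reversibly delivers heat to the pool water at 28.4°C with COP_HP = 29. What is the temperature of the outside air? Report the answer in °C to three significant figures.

COP_HP = T_H/(T_H − T_C) gives T_H − T_C = T_H/COP.
With T_H = 301.55 K, T_C = 301.55 × (1 − 1/29) = 291.15 K.
Converting, 291.15 K = 18.00°C.

18.0 °C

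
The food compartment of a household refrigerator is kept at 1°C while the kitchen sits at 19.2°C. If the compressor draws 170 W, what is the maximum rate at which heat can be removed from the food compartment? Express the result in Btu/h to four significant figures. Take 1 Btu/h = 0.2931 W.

8737 Btu/h

In absolute terms T_C = 274.15 K and T_H = 292.35 K, so ΔT = 18.20 K.
COP_Carnot = T_C/ΔT = 274.15/18.20 = 15.06.
Q̇_max = COP_Carnot × Ẇ = 15.06 × 170.0 W = 2561 W = 8737 Btu/h.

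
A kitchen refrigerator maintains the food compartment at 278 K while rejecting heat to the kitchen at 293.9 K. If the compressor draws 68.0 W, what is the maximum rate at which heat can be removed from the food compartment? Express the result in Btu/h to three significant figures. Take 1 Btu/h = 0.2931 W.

The reservoir spacing is ΔT = 293.9 − 278 = 15.90 K.
COP_Carnot = T_C/ΔT = 278.00/15.90 = 17.48.
Q̇_max = COP_Carnot × Ẇ = 17.48 × 68.00 W = 1189 W = 4056 Btu/h.

4060 Btu/h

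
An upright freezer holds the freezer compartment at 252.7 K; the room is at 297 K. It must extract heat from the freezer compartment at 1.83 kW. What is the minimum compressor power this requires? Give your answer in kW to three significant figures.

0.321 kW

The reservoir spacing is ΔT = 297 − 252.7 = 44.30 K.
COP_Carnot = T_C/ΔT = 252.70/44.30 = 5.704.
Ẇ_min = Q̇/COP_Carnot = 1.830/5.704 = 0.3208 kW.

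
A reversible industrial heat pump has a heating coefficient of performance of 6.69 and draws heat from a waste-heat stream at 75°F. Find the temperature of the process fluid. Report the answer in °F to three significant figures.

COP_HP = T_H/(T_H − T_C) rearranges to T_H = COP·T_C/(COP − 1).
With T_C = 297.04 K, T_H = 6.69 × 297.04/5.690 = 349.24 K.
Converting, 349.24 K = 168.97°F.

169 °F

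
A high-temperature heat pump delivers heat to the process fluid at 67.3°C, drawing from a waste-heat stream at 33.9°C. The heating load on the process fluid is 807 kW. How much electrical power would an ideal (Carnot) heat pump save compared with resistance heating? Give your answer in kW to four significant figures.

In absolute terms T_C = 307.05 K and T_H = 340.45 K, so ΔT = 33.40 K.
COP_Carnot = T_H/ΔT = 340.45/33.40 = 10.19.
Resistance heating needs Ẇ_res = Q̇_H = 807.0 kW; the reversible heat pump needs only Ẇ_hp = Q̇_H/COP = 79.17 kW.
Saving = 807.0 − 79.17 = 727.8 kW.

727.8 kW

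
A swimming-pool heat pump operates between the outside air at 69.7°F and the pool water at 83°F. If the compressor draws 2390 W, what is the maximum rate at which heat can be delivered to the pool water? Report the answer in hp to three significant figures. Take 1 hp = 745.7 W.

In absolute terms T_C = 294.09 K and T_H = 301.48 K, so ΔT = 7.389 K.
COP_Carnot = T_H/ΔT = 301.48/7.389 = 40.80.
Q̇_max = COP_Carnot × Ẇ = 40.80 × 2390 W = 97520 W = 130.8 hp.

131 hp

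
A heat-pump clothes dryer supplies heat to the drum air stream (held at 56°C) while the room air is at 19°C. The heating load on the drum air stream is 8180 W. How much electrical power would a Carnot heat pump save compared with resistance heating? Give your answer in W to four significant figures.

7260 W

In absolute terms T_C = 292.15 K and T_H = 329.15 K, so ΔT = 37.00 K.
COP_Carnot = T_H/ΔT = 329.15/37.00 = 8.896.
Resistance heating needs Ẇ_res = Q̇_H = 8180 W; the reversible heat pump needs only Ẇ_hp = Q̇_H/COP = 919.5 W.
Saving = 8180 − 919.5 = 7260 W.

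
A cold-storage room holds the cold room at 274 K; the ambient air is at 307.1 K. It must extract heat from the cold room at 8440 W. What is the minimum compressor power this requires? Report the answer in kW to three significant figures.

1.02 kW

The reservoir spacing is ΔT = 307.1 − 274 = 33.10 K.
COP_Carnot = T_C/ΔT = 274.00/33.10 = 8.278.
Ẇ_min = Q̇/COP_Carnot = 8440/8.278 = 1020 W = 1.020 kW.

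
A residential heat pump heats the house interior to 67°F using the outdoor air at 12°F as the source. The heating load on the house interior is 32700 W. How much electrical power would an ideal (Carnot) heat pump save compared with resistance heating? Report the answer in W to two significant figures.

29000 W

In absolute terms T_C = 262.04 K and T_H = 292.59 K, so ΔT = 30.56 K.
COP_Carnot = T_H/ΔT = 292.59/30.56 = 9.576.
Resistance heating needs Ẇ_res = Q̇_H = 32700 W; the reversible heat pump needs only Ẇ_hp = Q̇_H/COP = 3415 W.
Saving = 32700 − 3415 = 29290 W.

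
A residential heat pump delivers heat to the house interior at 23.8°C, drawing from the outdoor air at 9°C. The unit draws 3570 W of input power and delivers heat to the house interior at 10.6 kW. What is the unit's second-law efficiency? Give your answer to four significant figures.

Converting, Q̇_H = 10.60 kW = 10600 W, so COP_actual = Q̇_H/Ẇ = 10600/3570 = 2.969.
In absolute terms T_C = 282.15 K and T_H = 296.95 K, so ΔT = 14.80 K.
COP_Carnot = T_H/ΔT = 296.95/14.80 = 20.06.
η_II = COP_actual/COP_Carnot = 2.969/20.06 = 0.1480.

0.1480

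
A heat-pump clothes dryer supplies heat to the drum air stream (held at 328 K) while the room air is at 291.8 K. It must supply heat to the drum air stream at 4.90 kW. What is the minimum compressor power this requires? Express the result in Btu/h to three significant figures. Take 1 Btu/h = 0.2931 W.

1850 Btu/h

The reservoir spacing is ΔT = 328 − 291.8 = 36.20 K.
COP_Carnot = T_H/ΔT = 328.00/36.20 = 9.061.
Ẇ_min = Q̇/COP_Carnot = 4.900/9.061 = 0.5408 kW = 1845 Btu/h.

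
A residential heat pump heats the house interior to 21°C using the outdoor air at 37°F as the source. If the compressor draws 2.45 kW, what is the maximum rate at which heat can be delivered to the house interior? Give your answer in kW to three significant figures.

In absolute terms T_C = 275.93 K and T_H = 294.15 K, so ΔT = 18.22 K.
COP_Carnot = T_H/ΔT = 294.15/18.22 = 16.14.
Q̇_max = COP_Carnot × Ẇ = 16.14 × 2.450 kW = 39.55 kW.

39.5 kW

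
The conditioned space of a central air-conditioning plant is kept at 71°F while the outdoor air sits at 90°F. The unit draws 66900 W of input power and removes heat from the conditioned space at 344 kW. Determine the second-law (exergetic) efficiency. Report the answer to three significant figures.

0.184

Converting, Q̇_C = 344.0 kW = 344000 W, so COP_actual = Q̇_C/Ẇ = 344000/66900 = 5.142.
In absolute terms T_C = 294.82 K and T_H = 305.37 K, so ΔT = 10.56 K.
COP_Carnot = T_C/ΔT = 294.82/10.56 = 27.93.
η_II = COP_actual/COP_Carnot = 5.142/27.93 = 0.1841.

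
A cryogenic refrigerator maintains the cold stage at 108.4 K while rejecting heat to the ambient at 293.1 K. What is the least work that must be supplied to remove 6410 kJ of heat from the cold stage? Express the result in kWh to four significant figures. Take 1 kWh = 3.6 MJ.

The reservoir spacing is ΔT = 293.1 − 108.4 = 184.7 K.
The reversible limit is COP_R = T_C/ΔT = 0.5869, so W_min = Q_C/COP = Q_C·ΔT/T_C.
W_min = 6410 × 184.7/108.40 = 10920 kJ = 3.034 kWh.

3.034 kWh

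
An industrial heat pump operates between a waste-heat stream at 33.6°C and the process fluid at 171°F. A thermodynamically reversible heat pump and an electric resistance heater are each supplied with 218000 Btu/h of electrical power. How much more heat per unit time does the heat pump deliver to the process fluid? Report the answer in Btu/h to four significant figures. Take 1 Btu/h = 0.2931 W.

1533000 Btu/h

In absolute terms T_C = 306.75 K and T_H = 350.37 K, so ΔT = 43.62 K.
COP_Carnot = T_H/ΔT = 350.37/43.62 = 8.032.
The heat pump delivers Q̇_H = COP × Ẇ = 1751000 Btu/h; the resistance heater delivers Ẇ = 218000 Btu/h.
Extra = (COP − 1)·Ẇ = 1533000 Btu/h.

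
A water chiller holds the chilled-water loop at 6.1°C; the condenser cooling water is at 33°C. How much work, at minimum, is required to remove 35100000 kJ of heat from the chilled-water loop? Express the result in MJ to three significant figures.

3380 MJ

In absolute terms T_C = 279.25 K and T_H = 306.15 K, so ΔT = 26.90 K.
The reversible limit is COP_R = T_C/ΔT = 10.38, so W_min = Q_C/COP = Q_C·ΔT/T_C.
W_min = 35100000 × 26.90/279.25 = 3381000 kJ = 3381 MJ.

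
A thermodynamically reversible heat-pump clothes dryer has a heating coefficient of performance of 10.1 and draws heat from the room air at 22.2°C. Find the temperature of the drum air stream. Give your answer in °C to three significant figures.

COP_HP = T_H/(T_H − T_C) rearranges to T_H = COP·T_C/(COP − 1).
With T_C = 295.35 K, T_H = 10.1 × 295.35/9.100 = 327.81 K.
Converting, 327.81 K = 54.66°C.

54.7 °C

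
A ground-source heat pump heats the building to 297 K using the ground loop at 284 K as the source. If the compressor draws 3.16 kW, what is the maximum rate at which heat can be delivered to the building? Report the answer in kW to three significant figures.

The reservoir spacing is ΔT = 297 − 284 = 13.00 K.
COP_Carnot = T_H/ΔT = 297.00/13.00 = 22.85.
Q̇_max = COP_Carnot × Ẇ = 22.85 × 3.160 kW = 72.19 kW.

72.2 kW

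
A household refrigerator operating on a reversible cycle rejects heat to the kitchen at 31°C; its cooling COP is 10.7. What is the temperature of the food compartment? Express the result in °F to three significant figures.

41.0 °F

For a Carnot refrigerator COP_R = T_C/(T_H − T_C), so T_C = COP·T_H/(1 + COP).
With T_H = 304.15 K, T_C = 10.7 × 304.15/11.70 = 278.15 K.
Converting, 278.15 K = 41.01°F.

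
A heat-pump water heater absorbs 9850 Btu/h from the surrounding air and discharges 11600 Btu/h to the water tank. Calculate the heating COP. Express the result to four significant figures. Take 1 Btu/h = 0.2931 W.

6.629

The first law gives Q̇_H = Q̇_C + Ẇ, so the three rates are Q̇_C = 9850, Q̇_H = 11600, Ẇ = 1750 Btu/h.
COP_HP = Q̇_H/Ẇ = 11600/1750 = 6.629.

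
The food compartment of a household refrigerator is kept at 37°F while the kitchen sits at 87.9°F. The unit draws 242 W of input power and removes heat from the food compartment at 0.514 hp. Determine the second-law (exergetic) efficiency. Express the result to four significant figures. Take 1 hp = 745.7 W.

Converting, Q̇_C = 0.5140 hp = 383.3 W, so COP_actual = Q̇_C/Ẇ = 383.3/242.0 = 1.584.
In absolute terms T_C = 275.93 K and T_H = 304.21 K, so ΔT = 28.28 K.
COP_Carnot = T_C/ΔT = 275.93/28.28 = 9.758.
η_II = COP_actual/COP_Carnot = 1.584/9.758 = 0.1623.

0.1623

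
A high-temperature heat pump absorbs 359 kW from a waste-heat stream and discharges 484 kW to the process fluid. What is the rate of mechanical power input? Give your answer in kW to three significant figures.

125 kW

For a cyclic device the first law requires Q̇_H = Q̇_C + Ẇ.
Ẇ = Q̇_H − Q̇_C = 125.0 kW.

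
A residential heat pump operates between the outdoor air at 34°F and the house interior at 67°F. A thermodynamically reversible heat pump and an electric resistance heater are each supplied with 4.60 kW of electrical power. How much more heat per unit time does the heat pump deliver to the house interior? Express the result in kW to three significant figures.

In absolute terms T_C = 274.26 K and T_H = 292.59 K, so ΔT = 18.33 K.
COP_Carnot = T_H/ΔT = 292.59/18.33 = 15.96.
The heat pump delivers Q̇_H = COP × Ẇ = 73.41 kW; the resistance heater delivers Ẇ = 4.600 kW.
Extra = (COP − 1)·Ẇ = 68.81 kW.

68.8 kW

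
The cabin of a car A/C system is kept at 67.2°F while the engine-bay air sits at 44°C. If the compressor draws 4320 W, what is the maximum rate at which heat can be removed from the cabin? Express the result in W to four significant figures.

In absolute terms T_C = 292.71 K and T_H = 317.15 K, so ΔT = 24.44 K.
COP_Carnot = T_C/ΔT = 292.71/24.44 = 11.97.
Q̇_max = COP_Carnot × Ẇ = 11.97 × 4320 W = 51730 W.

51730 W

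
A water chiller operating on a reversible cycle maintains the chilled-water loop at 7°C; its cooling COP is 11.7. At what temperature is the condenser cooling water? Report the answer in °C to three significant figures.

30.9 °C

COP_R = T_C/(T_H − T_C) gives T_H − T_C = T_C/COP.
With T_C = 280.15 K, T_H = 280.15 × (1 + 1/11.7) = 304.09 K.
Converting, 304.09 K = 30.94°C.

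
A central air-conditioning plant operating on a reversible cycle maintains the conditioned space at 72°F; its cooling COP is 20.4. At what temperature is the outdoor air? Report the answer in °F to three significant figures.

98.1 °F

COP_R = T_C/(T_H − T_C) gives T_H − T_C = T_C/COP.
With T_C = 295.37 K, T_H = 295.37 × (1 + 1/20.4) = 309.85 K.
Converting, 309.85 K = 98.06°F.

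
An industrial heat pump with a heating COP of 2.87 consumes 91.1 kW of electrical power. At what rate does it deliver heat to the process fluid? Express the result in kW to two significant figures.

Q̇_H = COP_HP × Ẇ = 2.87 × 91.10 = 261.5 kW.

260 kW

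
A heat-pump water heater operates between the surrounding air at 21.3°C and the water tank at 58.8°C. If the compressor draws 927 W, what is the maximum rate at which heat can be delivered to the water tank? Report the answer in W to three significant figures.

In absolute terms T_C = 294.45 K and T_H = 331.95 K, so ΔT = 37.50 K.
COP_Carnot = T_H/ΔT = 331.95/37.50 = 8.852.
Q̇_max = COP_Carnot × Ẇ = 8.852 × 927.0 W = 8206 W.

8210 W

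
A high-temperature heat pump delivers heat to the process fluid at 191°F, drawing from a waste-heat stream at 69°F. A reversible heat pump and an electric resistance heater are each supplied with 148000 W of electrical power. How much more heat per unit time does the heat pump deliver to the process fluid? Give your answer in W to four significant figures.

641300 W

In absolute terms T_C = 293.71 K and T_H = 361.48 K, so ΔT = 67.78 K.
COP_Carnot = T_H/ΔT = 361.48/67.78 = 5.333.
The heat pump delivers Q̇_H = COP × Ẇ = 789300 W; the resistance heater delivers Ẇ = 148000 W.
Extra = (COP − 1)·Ẇ = 641300 W.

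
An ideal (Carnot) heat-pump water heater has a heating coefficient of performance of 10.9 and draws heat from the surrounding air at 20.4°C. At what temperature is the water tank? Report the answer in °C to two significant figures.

50 °C

COP_HP = T_H/(T_H − T_C) rearranges to T_H = COP·T_C/(COP − 1).
With T_C = 293.55 K, T_H = 10.9 × 293.55/9.900 = 323.20 K.
Converting, 323.20 K = 50.05°C.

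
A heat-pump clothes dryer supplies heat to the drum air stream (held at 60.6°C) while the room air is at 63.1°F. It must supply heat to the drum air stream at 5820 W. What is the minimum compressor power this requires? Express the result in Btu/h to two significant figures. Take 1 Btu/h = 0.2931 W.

In absolute terms T_C = 290.43 K and T_H = 333.75 K, so ΔT = 43.32 K.
COP_Carnot = T_H/ΔT = 333.75/43.32 = 7.704.
Ẇ_min = Q̇/COP_Carnot = 5820/7.704 = 755.5 W = 2577 Btu/h.

2600 Btu/h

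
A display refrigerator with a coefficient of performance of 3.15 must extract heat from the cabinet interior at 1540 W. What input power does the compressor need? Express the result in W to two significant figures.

Ẇ = Q̇_C/COP = 1540/3.15 = 488.9 W.

490 W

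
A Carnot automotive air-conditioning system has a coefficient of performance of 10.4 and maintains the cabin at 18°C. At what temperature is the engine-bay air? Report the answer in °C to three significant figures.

COP_R = T_C/(T_H − T_C) gives T_H − T_C = T_C/COP.
With T_C = 291.15 K, T_H = 291.15 × (1 + 1/10.4) = 319.15 K.
Converting, 319.15 K = 46.00°C.

46.0 °C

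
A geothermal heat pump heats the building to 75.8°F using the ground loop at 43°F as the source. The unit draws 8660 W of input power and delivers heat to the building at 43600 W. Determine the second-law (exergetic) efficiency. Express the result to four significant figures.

COP_actual = Q̇_H/Ẇ = 43600/8660 = 5.035.
In absolute terms T_C = 279.26 K and T_H = 297.48 K, so ΔT = 18.22 K.
COP_Carnot = T_H/ΔT = 297.48/18.22 = 16.33.
η_II = COP_actual/COP_Carnot = 5.035/16.33 = 0.3084.

0.3084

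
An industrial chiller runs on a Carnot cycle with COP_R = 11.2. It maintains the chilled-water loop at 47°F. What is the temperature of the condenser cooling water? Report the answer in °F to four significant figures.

92.24 °F

COP_R = T_C/(T_H − T_C) gives T_H − T_C = T_C/COP.
With T_C = 281.48 K, T_H = 281.48 × (1 + 1/11.2) = 306.62 K.
Converting, 306.62 K = 92.24°F.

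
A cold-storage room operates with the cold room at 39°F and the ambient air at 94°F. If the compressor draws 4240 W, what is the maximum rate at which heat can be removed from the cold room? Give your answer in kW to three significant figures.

In absolute terms T_C = 277.04 K and T_H = 307.59 K, so ΔT = 30.56 K.
COP_Carnot = T_C/ΔT = 277.04/30.56 = 9.067.
Q̇_max = COP_Carnot × Ẇ = 9.067 × 4240 W = 38440 W = 38.44 kW.

38.4 kW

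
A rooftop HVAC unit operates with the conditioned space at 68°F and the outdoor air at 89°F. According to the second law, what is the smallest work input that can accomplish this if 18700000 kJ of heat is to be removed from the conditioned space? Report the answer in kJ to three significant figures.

In absolute terms T_C = 293.15 K and T_H = 304.82 K, so ΔT = 11.67 K.
The reversible limit is COP_R = T_C/ΔT = 25.13, so W_min = Q_C/COP = Q_C·ΔT/T_C.
W_min = 18700000 × 11.67/293.15 = 744200 kJ.

744000 kJ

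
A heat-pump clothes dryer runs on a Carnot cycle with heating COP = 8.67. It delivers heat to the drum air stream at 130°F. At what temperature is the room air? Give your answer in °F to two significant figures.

62 °F

COP_HP = T_H/(T_H − T_C) gives T_H − T_C = T_H/COP.
With T_H = 327.59 K, T_C = 327.59 × (1 − 1/8.67) = 289.81 K.
Converting, 289.81 K = 61.99°F.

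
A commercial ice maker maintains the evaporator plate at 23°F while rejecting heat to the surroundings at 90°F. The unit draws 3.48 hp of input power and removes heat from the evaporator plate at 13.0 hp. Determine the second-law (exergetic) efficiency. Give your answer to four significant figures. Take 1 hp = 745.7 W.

COP_actual = Q̇_C/Ẇ = 13.00/3.480 = 3.736.
In absolute terms T_C = 268.15 K and T_H = 305.37 K, so ΔT = 37.22 K.
COP_Carnot = T_C/ΔT = 268.15/37.22 = 7.204.
η_II = COP_actual/COP_Carnot = 3.736/7.204 = 0.5185.

0.5185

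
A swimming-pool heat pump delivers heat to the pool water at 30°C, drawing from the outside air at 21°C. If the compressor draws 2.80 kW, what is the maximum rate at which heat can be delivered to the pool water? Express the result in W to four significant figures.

94310 W

In absolute terms T_C = 294.15 K and T_H = 303.15 K, so ΔT = 9.000 K.
COP_Carnot = T_H/ΔT = 303.15/9.000 = 33.68.
Q̇_max = COP_Carnot × Ẇ = 33.68 × 2.800 kW = 94.31 kW = 94310 W.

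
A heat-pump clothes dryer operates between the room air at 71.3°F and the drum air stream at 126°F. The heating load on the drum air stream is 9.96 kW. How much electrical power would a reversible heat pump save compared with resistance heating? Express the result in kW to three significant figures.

9.03 kW

In absolute terms T_C = 294.98 K and T_H = 325.37 K, so ΔT = 30.39 K.
COP_Carnot = T_H/ΔT = 325.37/30.39 = 10.71.
Resistance heating needs Ẇ_res = Q̇_H = 9.960 kW; the reversible heat pump needs only Ẇ_hp = Q̇_H/COP = 0.9302 kW.
Saving = 9.960 − 0.9302 = 9.030 kW.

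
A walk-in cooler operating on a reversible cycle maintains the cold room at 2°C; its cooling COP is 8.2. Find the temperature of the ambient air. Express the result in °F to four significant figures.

COP_R = T_C/(T_H − T_C) gives T_H − T_C = T_C/COP.
With T_C = 275.15 K, T_H = 275.15 × (1 + 1/8.2) = 308.70 K.
Converting, 308.70 K = 96.00°F.

96.00 °F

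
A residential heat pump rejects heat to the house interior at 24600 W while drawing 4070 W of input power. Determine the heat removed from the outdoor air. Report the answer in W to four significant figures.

For a cyclic device the first law requires Q̇_H = Q̇_C + Ẇ.
Q̇_C = Q̇_H − Ẇ = 20530 W.

20530 W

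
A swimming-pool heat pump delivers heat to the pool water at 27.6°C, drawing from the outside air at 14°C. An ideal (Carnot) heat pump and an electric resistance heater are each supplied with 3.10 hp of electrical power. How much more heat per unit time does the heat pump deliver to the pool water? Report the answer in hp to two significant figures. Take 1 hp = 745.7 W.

In absolute terms T_C = 287.15 K and T_H = 300.75 K, so ΔT = 13.60 K.
COP_Carnot = T_H/ΔT = 300.75/13.60 = 22.11.
The heat pump delivers Q̇_H = COP × Ẇ = 68.55 hp; the resistance heater delivers Ẇ = 3.100 hp.
Extra = (COP − 1)·Ẇ = 65.45 hp.

65 hp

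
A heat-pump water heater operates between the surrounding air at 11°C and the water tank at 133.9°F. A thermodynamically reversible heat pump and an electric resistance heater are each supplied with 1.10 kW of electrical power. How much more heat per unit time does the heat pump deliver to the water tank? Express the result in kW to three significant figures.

6.85 kW

In absolute terms T_C = 284.15 K and T_H = 329.76 K, so ΔT = 45.61 K.
COP_Carnot = T_H/ΔT = 329.76/45.61 = 7.230.
The heat pump delivers Q̇_H = COP × Ẇ = 7.953 kW; the resistance heater delivers Ẇ = 1.100 kW.
Extra = (COP − 1)·Ẇ = 6.853 kW.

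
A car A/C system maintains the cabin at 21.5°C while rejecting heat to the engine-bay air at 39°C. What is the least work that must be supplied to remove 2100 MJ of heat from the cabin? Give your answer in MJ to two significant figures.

In absolute terms T_C = 294.65 K and T_H = 312.15 K, so ΔT = 17.50 K.
The reversible limit is COP_R = T_C/ΔT = 16.84, so W_min = Q_C/COP = Q_C·ΔT/T_C.
W_min = 2100 × 17.50/294.65 = 124.7 MJ.

120 MJ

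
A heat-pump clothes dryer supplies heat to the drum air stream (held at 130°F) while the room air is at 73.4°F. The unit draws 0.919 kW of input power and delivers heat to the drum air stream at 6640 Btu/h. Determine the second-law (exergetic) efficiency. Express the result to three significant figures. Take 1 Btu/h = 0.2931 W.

Converting, Q̇_H = 6640 Btu/h = 1.946 kW, so COP_actual = Q̇_H/Ẇ = 1.946/0.9190 = 2.118.
In absolute terms T_C = 296.15 K and T_H = 327.59 K, so ΔT = 31.44 K.
COP_Carnot = T_H/ΔT = 327.59/31.44 = 10.42.
η_II = COP_actual/COP_Carnot = 2.118/10.42 = 0.2033.

0.203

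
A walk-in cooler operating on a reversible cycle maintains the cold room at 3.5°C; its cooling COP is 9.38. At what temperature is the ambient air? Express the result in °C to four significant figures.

COP_R = T_C/(T_H − T_C) gives T_H − T_C = T_C/COP.
With T_C = 276.65 K, T_H = 276.65 × (1 + 1/9.38) = 306.14 K.
Converting, 306.14 K = 32.99°C.

32.99 °C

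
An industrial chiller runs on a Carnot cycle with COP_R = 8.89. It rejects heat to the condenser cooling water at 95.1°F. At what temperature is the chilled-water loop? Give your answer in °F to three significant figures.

39.0 °F

For a Carnot refrigerator COP_R = T_C/(T_H − T_C), so T_C = COP·T_H/(1 + COP).
With T_H = 308.21 K, T_C = 8.89 × 308.21/9.890 = 277.04 K.
Converting, 277.04 K = 39.01°F.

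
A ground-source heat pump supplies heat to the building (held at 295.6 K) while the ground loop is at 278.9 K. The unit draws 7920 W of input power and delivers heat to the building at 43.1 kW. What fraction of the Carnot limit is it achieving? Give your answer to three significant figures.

0.307

Converting, Q̇_H = 43.10 kW = 43100 W, so COP_actual = Q̇_H/Ẇ = 43100/7920 = 5.442.
The reservoir spacing is ΔT = 295.6 − 278.9 = 16.70 K.
COP_Carnot = T_H/ΔT = 295.60/16.70 = 17.70.
η_II = COP_actual/COP_Carnot = 5.442/17.70 = 0.3074.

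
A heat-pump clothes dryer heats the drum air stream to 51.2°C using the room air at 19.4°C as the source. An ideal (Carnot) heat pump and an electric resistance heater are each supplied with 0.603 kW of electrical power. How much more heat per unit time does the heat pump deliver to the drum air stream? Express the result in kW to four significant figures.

In absolute terms T_C = 292.55 K and T_H = 324.35 K, so ΔT = 31.80 K.
COP_Carnot = T_H/ΔT = 324.35/31.80 = 10.20.
The heat pump delivers Q̇_H = COP × Ẇ = 6.150 kW; the resistance heater delivers Ẇ = 0.6030 kW.
Extra = (COP − 1)·Ẇ = 5.547 kW.

5.547 kW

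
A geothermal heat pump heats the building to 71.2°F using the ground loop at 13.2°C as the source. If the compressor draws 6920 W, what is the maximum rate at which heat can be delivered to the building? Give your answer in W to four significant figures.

In absolute terms T_C = 286.35 K and T_H = 294.93 K, so ΔT = 8.578 K.
COP_Carnot = T_H/ΔT = 294.93/8.578 = 34.38.
Q̇_max = COP_Carnot × Ẇ = 34.38 × 6920 W = 237900 W.

237900 W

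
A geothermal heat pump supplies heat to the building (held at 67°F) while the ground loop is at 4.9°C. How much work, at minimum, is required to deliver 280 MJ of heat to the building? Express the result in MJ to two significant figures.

14 MJ

In absolute terms T_C = 278.05 K and T_H = 292.59 K, so ΔT = 14.54 K.
The reversible limit is COP_HP = T_H/ΔT = 20.12, so W_min = Q_H/COP = Q_H·ΔT/T_H.
W_min = 280.0 × 14.54/292.59 = 13.92 MJ.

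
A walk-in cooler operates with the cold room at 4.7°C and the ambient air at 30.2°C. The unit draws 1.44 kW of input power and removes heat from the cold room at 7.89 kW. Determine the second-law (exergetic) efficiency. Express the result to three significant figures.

COP_actual = Q̇_C/Ẇ = 7.890/1.440 = 5.479.
In absolute terms T_C = 277.85 K and T_H = 303.35 K, so ΔT = 25.50 K.
COP_Carnot = T_C/ΔT = 277.85/25.50 = 10.90.
η_II = COP_actual/COP_Carnot = 5.479/10.90 = 0.5029.

0.503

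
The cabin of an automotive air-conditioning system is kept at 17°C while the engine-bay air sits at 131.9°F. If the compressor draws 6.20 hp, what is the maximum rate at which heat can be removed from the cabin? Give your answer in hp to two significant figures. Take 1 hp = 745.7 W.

47 hp

In absolute terms T_C = 290.15 K and T_H = 328.65 K, so ΔT = 38.50 K.
COP_Carnot = T_C/ΔT = 290.15/38.50 = 7.536.
Q̇_max = COP_Carnot × Ẇ = 7.536 × 6.200 hp = 46.73 hp.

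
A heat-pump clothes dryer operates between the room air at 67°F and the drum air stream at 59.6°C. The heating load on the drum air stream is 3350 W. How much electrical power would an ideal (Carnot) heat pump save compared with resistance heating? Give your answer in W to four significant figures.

In absolute terms T_C = 292.59 K and T_H = 332.75 K, so ΔT = 40.16 K.
COP_Carnot = T_H/ΔT = 332.75/40.16 = 8.287.
Resistance heating needs Ẇ_res = Q̇_H = 3350 W; the reversible heat pump needs only Ẇ_hp = Q̇_H/COP = 404.3 W.
Saving = 3350 − 404.3 = 2946 W.

2946 W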